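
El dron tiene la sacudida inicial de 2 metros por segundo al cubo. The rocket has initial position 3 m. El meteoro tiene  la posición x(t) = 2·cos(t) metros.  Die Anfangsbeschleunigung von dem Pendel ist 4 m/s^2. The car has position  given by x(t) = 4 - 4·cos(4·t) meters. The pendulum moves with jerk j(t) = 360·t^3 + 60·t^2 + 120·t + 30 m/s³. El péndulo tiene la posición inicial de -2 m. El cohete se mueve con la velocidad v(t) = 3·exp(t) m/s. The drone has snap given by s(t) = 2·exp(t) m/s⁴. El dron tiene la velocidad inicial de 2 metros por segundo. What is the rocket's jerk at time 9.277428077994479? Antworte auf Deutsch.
Ausgehend von der Geschwindigkeit v(t) = 3·exp(t), nehmen wir 2 Ableitungen. Mit d/dt von v(t) finden wir a(t) = 3·exp(t). Die Ableitung von der Beschleunigung ergibt den Ruck: j(t) = 3·exp(t). Wir haben den Ruck j(t) = 3·exp(t). Durch Einsetzen von t = 9.277428077994479: j(9.277428077994479) = 32081.6779780857.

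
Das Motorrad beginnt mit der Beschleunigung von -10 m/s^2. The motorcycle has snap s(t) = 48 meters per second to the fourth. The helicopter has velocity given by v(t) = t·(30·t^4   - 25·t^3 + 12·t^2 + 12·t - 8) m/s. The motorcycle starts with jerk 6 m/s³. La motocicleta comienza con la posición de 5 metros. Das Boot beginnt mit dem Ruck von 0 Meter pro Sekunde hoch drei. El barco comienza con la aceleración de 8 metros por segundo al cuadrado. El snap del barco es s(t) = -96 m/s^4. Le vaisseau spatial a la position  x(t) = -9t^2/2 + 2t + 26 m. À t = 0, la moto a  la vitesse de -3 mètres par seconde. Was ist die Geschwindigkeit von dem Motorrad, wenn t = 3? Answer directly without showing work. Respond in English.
At t = 3, v = 210.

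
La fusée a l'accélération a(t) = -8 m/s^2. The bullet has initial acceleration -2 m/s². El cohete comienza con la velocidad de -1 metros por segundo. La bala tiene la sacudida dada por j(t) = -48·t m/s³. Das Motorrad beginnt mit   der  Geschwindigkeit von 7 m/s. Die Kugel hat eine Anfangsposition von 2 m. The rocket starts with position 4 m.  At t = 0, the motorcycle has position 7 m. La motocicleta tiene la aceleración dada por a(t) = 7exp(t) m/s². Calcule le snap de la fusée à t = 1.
Pour résoudre ceci, nous devons prendre 2 dérivées de notre équation de l'accélération a(t) = -8. En dérivant l'accélération, nous obtenons le jerk: j(t) = 0. En dérivant le jerk, nous obtenons le snap: s(t) = 0. Nous avons le snap s(t) = 0. En substituant t = 1: s(1) = 0.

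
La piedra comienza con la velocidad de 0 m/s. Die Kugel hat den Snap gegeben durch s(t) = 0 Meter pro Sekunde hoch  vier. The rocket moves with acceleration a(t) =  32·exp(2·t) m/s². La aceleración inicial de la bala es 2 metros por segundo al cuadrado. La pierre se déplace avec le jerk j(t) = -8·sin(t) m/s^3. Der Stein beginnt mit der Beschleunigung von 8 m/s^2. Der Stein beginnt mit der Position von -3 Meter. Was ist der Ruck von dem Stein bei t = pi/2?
Mit j(t) = -8·sin(t) und Einsetzen von t = pi/2, finden wir j = -8.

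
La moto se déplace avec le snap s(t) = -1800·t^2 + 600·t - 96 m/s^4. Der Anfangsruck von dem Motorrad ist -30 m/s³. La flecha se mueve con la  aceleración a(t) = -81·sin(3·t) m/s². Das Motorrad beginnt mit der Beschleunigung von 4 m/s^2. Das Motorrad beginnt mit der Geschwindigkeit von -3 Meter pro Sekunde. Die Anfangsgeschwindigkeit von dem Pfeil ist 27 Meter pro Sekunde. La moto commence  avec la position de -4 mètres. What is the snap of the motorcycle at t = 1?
Using s(t) = -1800·t^2 + 600·t - 96 and substituting t = 1, we find s = -1296.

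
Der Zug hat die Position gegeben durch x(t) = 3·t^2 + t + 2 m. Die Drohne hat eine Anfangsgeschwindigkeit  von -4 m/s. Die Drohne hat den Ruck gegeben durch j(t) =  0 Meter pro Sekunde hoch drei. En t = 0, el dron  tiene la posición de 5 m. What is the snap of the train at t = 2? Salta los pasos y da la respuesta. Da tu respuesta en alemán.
Bei t = 2, s = 0.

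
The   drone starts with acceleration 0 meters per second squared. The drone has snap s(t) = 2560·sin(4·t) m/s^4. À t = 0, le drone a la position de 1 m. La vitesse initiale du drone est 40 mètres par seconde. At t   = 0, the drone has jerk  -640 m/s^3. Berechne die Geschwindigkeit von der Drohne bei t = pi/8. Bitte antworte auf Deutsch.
Wir müssen die Stammfunktion unserer Gleichung für den Snap s(t) = 2560·sin(4·t) 3-mal finden. Das Integral von dem Snap ist der Ruck. Mit j(0) = -640 erhalten wir j(t) = -640·cos(4·t). Durch Integration von dem Ruck und Verwendung der Anfangsbedingung a(0) = 0, erhalten wir a(t) = -160·sin(4·t). Mit ∫a(t)dt und Anwendung von v(0) = 40, finden wir v(t) = 40·cos(4·t). Mit v(t) = 40·cos(4·t) und Einsetzen von t = pi/8, finden wir v = 0.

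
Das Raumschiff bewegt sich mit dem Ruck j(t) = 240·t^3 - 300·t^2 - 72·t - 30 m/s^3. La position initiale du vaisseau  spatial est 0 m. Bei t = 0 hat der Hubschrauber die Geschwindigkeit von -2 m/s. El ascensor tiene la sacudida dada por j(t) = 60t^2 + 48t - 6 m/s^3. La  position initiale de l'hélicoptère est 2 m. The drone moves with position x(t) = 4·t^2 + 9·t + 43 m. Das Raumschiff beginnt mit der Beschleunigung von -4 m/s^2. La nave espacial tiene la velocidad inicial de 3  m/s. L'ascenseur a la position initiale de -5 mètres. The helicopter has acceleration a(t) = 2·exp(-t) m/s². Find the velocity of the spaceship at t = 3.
We must find the antiderivative of our jerk equation j(t) = 240·t^3 - 300·t^2 - 72·t - 30 2 times. The integral of jerk, with a(0) = -4, gives acceleration: a(t) = 60·t^4 - 100·t^3 - 36·t^2 - 30·t - 4. The antiderivative of acceleration is velocity. Using v(0) = 3, we get v(t) = 12·t^5 - 25·t^4 - 12·t^3 - 15·t^2 - 4·t + 3. We have velocity v(t) = 12·t^5 - 25·t^4 - 12·t^3 - 15·t^2 - 4·t + 3. Substituting t = 3: v(3) = 423.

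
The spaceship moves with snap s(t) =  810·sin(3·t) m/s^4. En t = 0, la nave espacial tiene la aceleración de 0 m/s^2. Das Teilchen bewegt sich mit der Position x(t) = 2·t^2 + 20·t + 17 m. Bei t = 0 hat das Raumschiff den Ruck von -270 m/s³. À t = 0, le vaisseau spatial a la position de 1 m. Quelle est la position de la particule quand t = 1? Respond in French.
De l'équation de la position x(t) = 2·t^2 + 20·t + 17, nous substituons t = 1 pour obtenir x = 39.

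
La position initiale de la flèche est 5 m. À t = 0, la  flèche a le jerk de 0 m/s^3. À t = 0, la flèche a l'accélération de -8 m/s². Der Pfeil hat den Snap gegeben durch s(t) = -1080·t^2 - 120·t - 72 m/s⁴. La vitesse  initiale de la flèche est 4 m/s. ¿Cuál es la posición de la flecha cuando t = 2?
Debemos encontrar la antiderivada de nuestra ecuación del snap s(t) = -1080·t^2 - 120·t - 72 4 veces. La integral del snap es la sacudida. Usando j(0) = 0, obtenemos j(t) = 12·t·(-30·t^2 - 5·t - 6). La integral de la sacudida, con a(0) = -8, da la aceleración: a(t) = -90·t^4 - 20·t^3 - 36·t^2 - 8. Integrando la aceleración y usando la condición inicial v(0) = 4, obtenemos v(t) = -18·t^5 - 5·t^4 - 12·t^3 - 8·t + 4. Integrando la velocidad y usando la condición inicial x(0) = 5, obtenemos x(t) = -3·t^6 - t^5 - 3·t^4 - 4·t^2 + 4·t + 5. Tenemos la posición x(t) = -3·t^6 - t^5 - 3·t^4 - 4·t^2 + 4·t + 5. Sustituyendo t = 2: x(2) = -275.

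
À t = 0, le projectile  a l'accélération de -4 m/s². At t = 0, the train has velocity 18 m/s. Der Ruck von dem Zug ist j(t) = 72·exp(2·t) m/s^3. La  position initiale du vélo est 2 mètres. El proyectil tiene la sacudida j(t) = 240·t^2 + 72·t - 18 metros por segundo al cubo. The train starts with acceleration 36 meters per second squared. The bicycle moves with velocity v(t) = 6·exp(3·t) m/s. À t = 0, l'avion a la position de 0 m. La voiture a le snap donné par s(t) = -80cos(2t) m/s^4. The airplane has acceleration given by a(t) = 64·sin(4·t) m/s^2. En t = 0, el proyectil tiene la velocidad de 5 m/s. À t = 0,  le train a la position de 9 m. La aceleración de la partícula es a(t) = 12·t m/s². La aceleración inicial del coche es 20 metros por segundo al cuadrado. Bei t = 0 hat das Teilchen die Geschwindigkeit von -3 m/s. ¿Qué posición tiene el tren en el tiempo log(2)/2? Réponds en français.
Nous devons trouver l'intégrale de notre équation du jerk j(t) = 72·exp(2·t) 3 fois. La primitive du jerk est l'accélération. En utilisant a(0) = 36, nous obtenons a(t) = 36·exp(2·t). L'intégrale de l'accélération, avec v(0) = 18, donne la vitesse: v(t) = 18·exp(2·t). En intégrant la vitesse et en utilisant la condition initiale x(0) = 9, nous obtenons x(t) = 9·exp(2·t). En utilisant x(t) = 9·exp(2·t) et en substituant t = log(2)/2, nous trouvons x = 18.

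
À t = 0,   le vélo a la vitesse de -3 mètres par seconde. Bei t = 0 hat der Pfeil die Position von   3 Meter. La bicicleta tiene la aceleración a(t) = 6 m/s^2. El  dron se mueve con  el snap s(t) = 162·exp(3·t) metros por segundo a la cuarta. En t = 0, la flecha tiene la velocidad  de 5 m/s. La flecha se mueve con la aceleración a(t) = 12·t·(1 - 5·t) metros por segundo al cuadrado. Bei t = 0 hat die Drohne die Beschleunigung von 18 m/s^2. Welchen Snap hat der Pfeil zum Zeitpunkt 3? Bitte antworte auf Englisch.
We must differentiate our acceleration equation a(t) = 12·t·(1 - 5·t) 2 times. Taking d/dt of a(t), we find j(t) = 12 - 120·t. Differentiating jerk, we get snap: s(t) = -120. We have snap s(t) = -120. Substituting t = 3: s(3) = -120.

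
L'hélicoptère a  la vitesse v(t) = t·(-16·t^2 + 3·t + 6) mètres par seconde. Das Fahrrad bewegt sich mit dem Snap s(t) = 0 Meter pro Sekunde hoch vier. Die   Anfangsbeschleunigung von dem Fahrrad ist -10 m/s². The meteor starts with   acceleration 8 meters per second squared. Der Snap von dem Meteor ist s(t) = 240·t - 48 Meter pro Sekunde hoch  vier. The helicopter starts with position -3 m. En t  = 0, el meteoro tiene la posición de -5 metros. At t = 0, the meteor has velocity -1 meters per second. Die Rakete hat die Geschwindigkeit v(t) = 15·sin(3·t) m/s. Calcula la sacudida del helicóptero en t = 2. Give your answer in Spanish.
Partiendo de la velocidad v(t) = t·(-16·t^2 + 3·t + 6), tomamos 2 derivadas. Tomando d/dt de v(t), encontramos a(t) = -16·t^2 + t·(3 - 32·t) + 3·t + 6. Derivando la aceleración, obtenemos la sacudida: j(t) = 6 - 96·t. De la ecuación de la sacudida j(t) = 6 - 96·t, sustituimos t = 2 para obtener j = -186.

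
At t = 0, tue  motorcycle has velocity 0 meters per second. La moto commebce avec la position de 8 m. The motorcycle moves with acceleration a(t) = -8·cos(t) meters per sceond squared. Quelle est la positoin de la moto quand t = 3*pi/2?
Nous devons intégrer notre équation de l'accélération a(t) = -8·cos(t) 2 fois. L'intégrale de l'accélération, avec v(0) = 0, donne la vitesse: v(t) = -8·sin(t). La primitive de la vitesse, avec x(0) = 8, donne la position: x(t) = 8·cos(t). De l'équation de la position x(t) = 8·cos(t), nous substituons t = 3*pi/2 pour obtenir x = 0.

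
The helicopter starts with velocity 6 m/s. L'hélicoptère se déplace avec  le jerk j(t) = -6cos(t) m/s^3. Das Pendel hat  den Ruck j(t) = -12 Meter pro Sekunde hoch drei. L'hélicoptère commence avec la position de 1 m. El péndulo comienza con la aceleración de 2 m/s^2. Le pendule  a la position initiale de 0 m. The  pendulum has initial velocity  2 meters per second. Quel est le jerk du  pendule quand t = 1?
Nous avons le jerk j(t) = -12. En substituant t = 1: j(1) = -12.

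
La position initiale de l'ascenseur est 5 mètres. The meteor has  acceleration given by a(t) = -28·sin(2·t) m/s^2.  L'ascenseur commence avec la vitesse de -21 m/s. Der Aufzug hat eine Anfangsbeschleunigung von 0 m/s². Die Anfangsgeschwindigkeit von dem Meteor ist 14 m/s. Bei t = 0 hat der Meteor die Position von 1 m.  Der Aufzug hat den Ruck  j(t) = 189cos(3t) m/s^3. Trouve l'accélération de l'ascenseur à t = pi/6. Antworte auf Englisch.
Starting from jerk j(t) = 189·cos(3·t), we take 1 antiderivative. Integrating jerk and using the initial condition a(0) = 0, we get a(t) = 63·sin(3·t). We have acceleration a(t) = 63·sin(3·t). Substituting t = pi/6: a(pi/6) = 63.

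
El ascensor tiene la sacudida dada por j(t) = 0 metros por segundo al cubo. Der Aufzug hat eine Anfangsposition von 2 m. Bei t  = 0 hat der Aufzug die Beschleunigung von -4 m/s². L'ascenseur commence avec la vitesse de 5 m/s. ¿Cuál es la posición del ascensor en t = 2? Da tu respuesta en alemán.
Wir müssen unsere Gleichung für den Ruck j(t) = 0 3-mal integrieren. Die Stammfunktion von dem Ruck, mit a(0) = -4, ergibt die Beschleunigung: a(t) = -4. Das Integral von der Beschleunigung, mit v(0) = 5, ergibt die Geschwindigkeit: v(t) = 5 - 4·t. Mit ∫v(t)dt und Anwendung von x(0) = 2, finden wir x(t) = -2·t^2 + 5·t + 2. Aus der Gleichung für die Position x(t) = -2·t^2 + 5·t + 2, setzen wir t = 2 ein und erhalten x = 4.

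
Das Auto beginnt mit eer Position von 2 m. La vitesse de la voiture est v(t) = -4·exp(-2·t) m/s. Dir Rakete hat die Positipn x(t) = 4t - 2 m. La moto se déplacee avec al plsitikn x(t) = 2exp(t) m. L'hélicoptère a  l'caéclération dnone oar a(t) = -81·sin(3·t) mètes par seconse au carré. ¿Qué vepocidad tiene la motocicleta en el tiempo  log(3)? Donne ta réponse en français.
Nous devons dériver notre équation de la position x(t) = 2·exp(t) 1 fois. En prenant d/dt de x(t), nous trouvons v(t) = 2·exp(t). De l'équation de la vitesse v(t) = 2·exp(t), nous substituons t = log(3) pour obtenir v = 6.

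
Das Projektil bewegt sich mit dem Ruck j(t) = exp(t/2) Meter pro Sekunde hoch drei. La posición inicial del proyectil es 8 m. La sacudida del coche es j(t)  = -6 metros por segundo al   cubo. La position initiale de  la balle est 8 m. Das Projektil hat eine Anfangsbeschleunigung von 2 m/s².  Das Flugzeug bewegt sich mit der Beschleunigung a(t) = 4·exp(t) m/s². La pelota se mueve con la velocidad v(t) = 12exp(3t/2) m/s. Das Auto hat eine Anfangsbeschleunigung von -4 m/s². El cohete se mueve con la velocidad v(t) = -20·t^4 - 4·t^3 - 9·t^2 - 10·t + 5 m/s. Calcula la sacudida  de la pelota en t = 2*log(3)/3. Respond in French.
Nous devons dériver notre équation de la vitesse v(t) = 12·exp(3·t/2) 2 fois. En prenant d/dt de v(t), nous trouvons a(t) = 18·exp(3·t/2). En dérivant l'accélération, nous obtenons le jerk: j(t) = 27·exp(3·t/2). En utilisant j(t) = 27·exp(3·t/2) et en substituant t = 2*log(3)/3, nous trouvons j = 81.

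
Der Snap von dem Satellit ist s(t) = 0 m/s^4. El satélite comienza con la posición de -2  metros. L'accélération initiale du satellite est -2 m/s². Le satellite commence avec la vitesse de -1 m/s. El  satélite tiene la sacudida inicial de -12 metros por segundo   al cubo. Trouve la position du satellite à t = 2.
En partant du snap s(t) = 0, nous prenons 4 intégrales. L'intégrale du snap, avec j(0) = -12, donne le jerk: j(t) = -12. En prenant ∫j(t)dt et en appliquant a(0) = -2, nous trouvons a(t) = -12·t - 2. L'intégrale de l'accélération, avec v(0) = -1, donne la vitesse: v(t) = -6·t^2 - 2·t - 1. En prenant ∫v(t)dt et en appliquant x(0) = -2, nous trouvons x(t) = -2·t^3 - t^2 - t - 2. En utilisant x(t) = -2·t^3 - t^2 - t - 2 et en substituant t = 2, nous trouvons x = -24.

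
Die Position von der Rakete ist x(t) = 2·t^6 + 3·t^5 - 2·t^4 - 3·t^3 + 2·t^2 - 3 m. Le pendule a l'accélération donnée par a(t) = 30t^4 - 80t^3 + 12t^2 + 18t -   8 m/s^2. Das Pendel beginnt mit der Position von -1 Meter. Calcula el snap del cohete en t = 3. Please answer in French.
Pour résoudre ceci, nous devons prendre 4 dérivées de notre équation de la position x(t) = 2·t^6 + 3·t^5 - 2·t^4 - 3·t^3 + 2·t^2 - 3. En prenant d/dt de x(t), nous trouvons v(t) = 12·t^5 + 15·t^4 - 8·t^3 - 9·t^2 + 4·t. En dérivant la vitesse, nous obtenons l'accélération: a(t) = 60·t^4 + 60·t^3 - 24·t^2 - 18·t + 4. La dérivée de l'accélération donne le jerk: j(t) = 240·t^3 + 180·t^2 - 48·t - 18. En prenant d/dt de j(t), nous trouvons s(t) = 720·t^2 + 360·t - 48. Nous avons le snap s(t) = 720·t^2 + 360·t - 48. En substituant t = 3: s(3) = 7512.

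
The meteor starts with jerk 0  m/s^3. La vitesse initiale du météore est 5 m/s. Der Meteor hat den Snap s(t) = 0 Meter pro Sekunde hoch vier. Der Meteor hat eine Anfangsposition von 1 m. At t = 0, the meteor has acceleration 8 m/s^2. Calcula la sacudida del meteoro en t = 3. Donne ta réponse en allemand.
Wir müssen unsere Gleichung für den Snap s(t) = 0 1-mal integrieren. Durch Integration von dem Snap und Verwendung der Anfangsbedingung j(0) = 0, erhalten wir j(t) = 0. Mit j(t) = 0 und Einsetzen von t = 3, finden wir j = 0.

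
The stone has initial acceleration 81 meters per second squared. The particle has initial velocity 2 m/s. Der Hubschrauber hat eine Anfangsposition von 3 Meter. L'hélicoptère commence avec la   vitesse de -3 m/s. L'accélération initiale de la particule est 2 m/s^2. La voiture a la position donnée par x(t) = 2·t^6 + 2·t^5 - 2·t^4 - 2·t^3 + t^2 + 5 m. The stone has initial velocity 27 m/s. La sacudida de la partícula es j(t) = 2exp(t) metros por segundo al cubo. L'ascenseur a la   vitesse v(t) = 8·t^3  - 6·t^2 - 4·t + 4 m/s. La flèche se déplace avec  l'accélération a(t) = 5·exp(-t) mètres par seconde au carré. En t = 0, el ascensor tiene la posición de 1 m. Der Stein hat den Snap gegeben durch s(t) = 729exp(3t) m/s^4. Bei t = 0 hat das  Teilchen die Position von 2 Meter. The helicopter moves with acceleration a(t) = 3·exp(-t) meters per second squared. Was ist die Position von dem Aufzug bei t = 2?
Um dies zu lösen, müssen wir 1 Integral unserer Gleichung für die Geschwindigkeit v(t) = 8·t^3 - 6·t^2 - 4·t + 4 finden. Mit ∫v(t)dt und Anwendung von x(0) = 1, finden wir x(t) = 2·t^4 - 2·t^3 - 2·t^2 + 4·t + 1. Aus der Gleichung für die Position x(t) = 2·t^4 - 2·t^3 - 2·t^2 + 4·t + 1, setzen wir t = 2 ein und erhalten x = 17.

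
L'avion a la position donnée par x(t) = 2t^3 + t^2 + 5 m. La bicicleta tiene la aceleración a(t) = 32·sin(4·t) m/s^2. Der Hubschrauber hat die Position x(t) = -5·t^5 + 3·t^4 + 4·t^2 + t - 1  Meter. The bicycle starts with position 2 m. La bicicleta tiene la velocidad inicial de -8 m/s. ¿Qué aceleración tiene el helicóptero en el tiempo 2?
Para resolver esto, necesitamos tomar 2 derivadas de nuestra ecuación de la posición x(t) = -5·t^5 + 3·t^4 + 4·t^2 + t - 1. Tomando d/dt de x(t), encontramos v(t) = -25·t^4 + 12·t^3 + 8·t + 1. Tomando d/dt de v(t), encontramos a(t) = -100·t^3 + 36·t^2 + 8. Usando a(t) = -100·t^3 + 36·t^2 + 8 y sustituyendo t = 2, encontramos a = -648.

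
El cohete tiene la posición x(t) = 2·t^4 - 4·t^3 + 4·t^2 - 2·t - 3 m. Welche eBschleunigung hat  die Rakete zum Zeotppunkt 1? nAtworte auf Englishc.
We must differentiate our position equation x(t) = 2·t^4 - 4·t^3 + 4·t^2 - 2·t - 3 2 times. The derivative of position gives velocity: v(t) = 8·t^3 - 12·t^2 + 8·t - 2. The derivative of velocity gives acceleration: a(t) = 24·t^2 - 24·t + 8. From the given acceleration equation a(t) = 24·t^2 - 24·t + 8, we substitute t = 1 to get a = 8.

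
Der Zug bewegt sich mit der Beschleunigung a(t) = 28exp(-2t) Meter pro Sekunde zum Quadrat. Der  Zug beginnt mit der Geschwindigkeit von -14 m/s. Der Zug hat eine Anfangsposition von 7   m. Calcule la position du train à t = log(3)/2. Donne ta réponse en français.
En partant de l'accélération a(t) = 28·exp(-2·t), nous prenons 2 primitives. L'intégrale de l'accélération est la vitesse. En utilisant v(0) = -14, nous obtenons v(t) = -14·exp(-2·t). En prenant ∫v(t)dt et en appliquant x(0) = 7, nous trouvons x(t) = 7·exp(-2·t). Nous avons la position x(t) = 7·exp(-2·t). En substituant t = log(3)/2: x(log(3)/2) = 7/3.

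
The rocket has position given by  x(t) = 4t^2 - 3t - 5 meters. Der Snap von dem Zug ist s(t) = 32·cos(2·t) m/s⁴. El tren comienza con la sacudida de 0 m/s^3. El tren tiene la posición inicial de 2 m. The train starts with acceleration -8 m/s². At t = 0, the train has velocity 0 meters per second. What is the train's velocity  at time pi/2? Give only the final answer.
The velocity at t = pi/2 is v = 0.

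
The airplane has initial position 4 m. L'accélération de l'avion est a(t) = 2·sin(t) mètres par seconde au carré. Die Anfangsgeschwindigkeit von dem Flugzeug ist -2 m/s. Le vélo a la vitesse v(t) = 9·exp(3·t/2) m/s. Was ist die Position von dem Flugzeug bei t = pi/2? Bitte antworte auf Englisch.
Starting from acceleration a(t) = 2·sin(t), we take 2 integrals. Taking ∫a(t)dt and applying v(0) = -2, we find v(t) = -2·cos(t). Finding the antiderivative of v(t) and using x(0) = 4: x(t) = 4 - 2·sin(t). We have position x(t) = 4 - 2·sin(t). Substituting t = pi/2: x(pi/2) = 2.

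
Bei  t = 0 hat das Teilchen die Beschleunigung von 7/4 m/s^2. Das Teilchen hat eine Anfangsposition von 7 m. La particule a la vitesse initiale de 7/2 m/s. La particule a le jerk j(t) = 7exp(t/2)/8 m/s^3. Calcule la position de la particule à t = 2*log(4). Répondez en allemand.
Ausgehend von dem Ruck j(t) = 7·exp(t/2)/8, nehmen wir 3 Stammfunktionen. Die Stammfunktion von dem Ruck, mit a(0) = 7/4, ergibt die Beschleunigung: a(t) = 7·exp(t/2)/4. Durch Integration von der Beschleunigung und Verwendung der Anfangsbedingung v(0) = 7/2, erhalten wir v(t) = 7·exp(t/2)/2. Die Stammfunktion von der Geschwindigkeit, mit x(0) = 7, ergibt die Position: x(t) = 7·exp(t/2). Aus der Gleichung für die Position x(t) = 7·exp(t/2), setzen wir t = 2*log(4) ein und erhalten x = 28.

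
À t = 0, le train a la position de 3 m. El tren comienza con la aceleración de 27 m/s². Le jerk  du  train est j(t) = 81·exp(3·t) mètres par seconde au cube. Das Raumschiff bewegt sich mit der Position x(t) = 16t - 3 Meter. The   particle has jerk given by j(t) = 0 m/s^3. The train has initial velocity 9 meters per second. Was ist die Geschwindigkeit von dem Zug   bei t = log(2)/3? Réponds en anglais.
We need to integrate our jerk equation j(t) = 81·exp(3·t) 2 times. Finding the antiderivative of j(t) and using a(0) = 27: a(t) = 27·exp(3·t). Finding the antiderivative of a(t) and using v(0) = 9: v(t) = 9·exp(3·t). We have velocity v(t) = 9·exp(3·t). Substituting t = log(2)/3: v(log(2)/3) = 18.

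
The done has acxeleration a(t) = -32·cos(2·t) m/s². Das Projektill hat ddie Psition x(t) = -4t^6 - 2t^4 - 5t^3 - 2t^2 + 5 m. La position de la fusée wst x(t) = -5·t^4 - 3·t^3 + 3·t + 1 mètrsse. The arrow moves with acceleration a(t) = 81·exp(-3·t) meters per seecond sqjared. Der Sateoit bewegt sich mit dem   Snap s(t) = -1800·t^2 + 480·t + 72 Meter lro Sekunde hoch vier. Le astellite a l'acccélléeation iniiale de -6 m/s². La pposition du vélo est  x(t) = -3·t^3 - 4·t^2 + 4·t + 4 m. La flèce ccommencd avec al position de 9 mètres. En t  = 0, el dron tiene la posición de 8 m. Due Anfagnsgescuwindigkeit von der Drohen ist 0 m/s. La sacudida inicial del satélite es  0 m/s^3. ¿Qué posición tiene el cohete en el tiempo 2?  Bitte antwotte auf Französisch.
Nous avons la position x(t) = -5·t^4 - 3·t^3 + 3·t + 1. En substituant t = 2: x(2) = -97.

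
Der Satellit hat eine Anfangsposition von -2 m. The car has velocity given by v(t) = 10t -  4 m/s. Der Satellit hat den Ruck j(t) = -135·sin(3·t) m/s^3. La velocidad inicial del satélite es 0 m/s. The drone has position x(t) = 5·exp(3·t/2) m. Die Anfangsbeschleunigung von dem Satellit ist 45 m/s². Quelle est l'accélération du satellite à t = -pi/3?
En partant du jerk j(t) = -135·sin(3·t), nous prenons 1 intégrale. L'intégrale du jerk, avec a(0) = 45, donne l'accélération: a(t) = 45·cos(3·t). En utilisant a(t) = 45·cos(3·t) et en substituant t = -pi/3, nous trouvons a = -45.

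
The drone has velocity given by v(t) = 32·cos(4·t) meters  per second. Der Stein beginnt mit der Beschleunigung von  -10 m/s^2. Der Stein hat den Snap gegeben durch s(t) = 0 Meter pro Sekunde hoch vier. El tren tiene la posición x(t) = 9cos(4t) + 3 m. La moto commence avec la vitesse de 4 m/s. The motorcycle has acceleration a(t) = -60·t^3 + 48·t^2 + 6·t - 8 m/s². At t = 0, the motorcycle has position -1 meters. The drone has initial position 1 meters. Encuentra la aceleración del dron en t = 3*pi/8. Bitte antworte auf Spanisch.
Para resolver esto, necesitamos tomar 1 derivada de nuestra ecuación de la velocidad v(t) = 32·cos(4·t). Derivando la velocidad, obtenemos la aceleración: a(t) = -128·sin(4·t). De la ecuación de la aceleración a(t) = -128·sin(4·t), sustituimos t = 3*pi/8 para obtener a = 128.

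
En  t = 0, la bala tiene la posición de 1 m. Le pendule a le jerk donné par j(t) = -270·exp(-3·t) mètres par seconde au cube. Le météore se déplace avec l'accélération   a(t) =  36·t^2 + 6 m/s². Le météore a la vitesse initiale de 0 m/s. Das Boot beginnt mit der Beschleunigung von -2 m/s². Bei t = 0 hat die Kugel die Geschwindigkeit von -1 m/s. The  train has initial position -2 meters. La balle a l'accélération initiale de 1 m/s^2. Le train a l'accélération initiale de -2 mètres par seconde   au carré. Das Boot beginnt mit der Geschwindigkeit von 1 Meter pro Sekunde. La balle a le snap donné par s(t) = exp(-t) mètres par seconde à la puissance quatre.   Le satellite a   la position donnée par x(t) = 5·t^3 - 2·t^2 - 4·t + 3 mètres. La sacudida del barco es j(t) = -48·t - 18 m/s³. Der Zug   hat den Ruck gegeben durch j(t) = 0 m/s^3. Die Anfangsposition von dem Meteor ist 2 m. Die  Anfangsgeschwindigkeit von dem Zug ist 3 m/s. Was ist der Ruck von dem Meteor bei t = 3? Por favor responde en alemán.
Um dies zu lösen, müssen wir 1 Ableitung unserer Gleichung für die Beschleunigung a(t) = 36·t^2 + 6 nehmen. Durch Ableiten von der Beschleunigung erhalten wir den Ruck: j(t) = 72·t. Wir haben den Ruck j(t) = 72·t. Durch Einsetzen von t = 3: j(3) = 216.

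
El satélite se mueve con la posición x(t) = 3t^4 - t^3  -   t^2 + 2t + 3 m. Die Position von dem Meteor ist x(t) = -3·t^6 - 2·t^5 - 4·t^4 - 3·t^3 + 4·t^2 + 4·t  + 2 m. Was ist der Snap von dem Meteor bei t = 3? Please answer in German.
Wir müssen unsere Gleichung für die Position x(t) = -3·t^6 - 2·t^5 - 4·t^4 - 3·t^3 + 4·t^2 + 4·t + 2 4-mal ableiten. Die Ableitung von der Position ergibt die Geschwindigkeit: v(t) = -18·t^5 - 10·t^4 - 16·t^3 - 9·t^2 + 8·t + 4. Durch Ableiten von der Geschwindigkeit erhalten wir die Beschleunigung: a(t) = -90·t^4 - 40·t^3 - 48·t^2 - 18·t + 8. Mit d/dt von a(t) finden wir j(t) = -360·t^3 - 120·t^2 - 96·t - 18. Die Ableitung von dem Ruck ergibt den Snap: s(t) = -1080·t^2 - 240·t - 96. Mit s(t) = -1080·t^2 - 240·t - 96 und Einsetzen von t = 3, finden wir s = -10536.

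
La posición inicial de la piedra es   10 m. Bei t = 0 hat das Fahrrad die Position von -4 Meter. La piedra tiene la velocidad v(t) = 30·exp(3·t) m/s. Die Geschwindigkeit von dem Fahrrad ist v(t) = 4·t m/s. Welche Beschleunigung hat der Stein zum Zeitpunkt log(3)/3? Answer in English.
Starting from velocity v(t) = 30·exp(3·t), we take 1 derivative. Taking d/dt of v(t), we find a(t) = 90·exp(3·t). From the given acceleration equation a(t) = 90·exp(3·t), we substitute t = log(3)/3 to get a = 270.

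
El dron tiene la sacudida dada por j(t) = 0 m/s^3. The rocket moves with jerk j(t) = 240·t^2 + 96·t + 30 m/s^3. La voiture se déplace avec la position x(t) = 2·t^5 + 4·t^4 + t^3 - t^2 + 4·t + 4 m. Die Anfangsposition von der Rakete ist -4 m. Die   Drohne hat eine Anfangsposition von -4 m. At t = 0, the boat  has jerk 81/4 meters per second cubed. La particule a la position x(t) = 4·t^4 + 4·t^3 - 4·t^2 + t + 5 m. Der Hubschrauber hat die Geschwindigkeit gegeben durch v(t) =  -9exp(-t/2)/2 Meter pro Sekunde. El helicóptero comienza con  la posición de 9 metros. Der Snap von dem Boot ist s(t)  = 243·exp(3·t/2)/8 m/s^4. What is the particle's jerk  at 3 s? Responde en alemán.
Ausgehend von der Position x(t) = 4·t^4 + 4·t^3 - 4·t^2 + t + 5, nehmen wir 3 Ableitungen. Die Ableitung von der Position ergibt die Geschwindigkeit: v(t) = 16·t^3 + 12·t^2 - 8·t + 1. Mit d/dt von v(t) finden wir a(t) = 48·t^2 + 24·t - 8. Die Ableitung von der Beschleunigung ergibt den Ruck: j(t) = 96·t + 24. Wir haben den Ruck j(t) = 96·t + 24. Durch Einsetzen von t = 3: j(3) = 312.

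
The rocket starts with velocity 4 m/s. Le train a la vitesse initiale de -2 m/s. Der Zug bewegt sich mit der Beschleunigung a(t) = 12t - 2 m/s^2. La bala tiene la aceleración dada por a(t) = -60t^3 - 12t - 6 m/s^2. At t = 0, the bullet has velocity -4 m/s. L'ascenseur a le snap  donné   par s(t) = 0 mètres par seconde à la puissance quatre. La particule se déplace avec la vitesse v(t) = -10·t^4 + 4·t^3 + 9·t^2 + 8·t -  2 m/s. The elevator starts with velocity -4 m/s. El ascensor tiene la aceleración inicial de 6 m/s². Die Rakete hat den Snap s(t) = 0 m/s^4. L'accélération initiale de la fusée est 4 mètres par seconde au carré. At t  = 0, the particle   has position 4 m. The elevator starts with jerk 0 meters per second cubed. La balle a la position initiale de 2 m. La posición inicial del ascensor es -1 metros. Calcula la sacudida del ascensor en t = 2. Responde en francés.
En partant du snap s(t) = 0, nous prenons 1 intégrale. La primitive du snap, avec j(0) = 0, donne le jerk: j(t) = 0. En utilisant j(t) = 0 et en substituant t = 2, nous trouvons j = 0.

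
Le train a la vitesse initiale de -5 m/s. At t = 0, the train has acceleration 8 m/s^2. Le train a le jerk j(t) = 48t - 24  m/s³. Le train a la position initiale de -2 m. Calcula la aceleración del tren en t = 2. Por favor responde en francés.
Nous devons trouver l'intégrale de notre équation du jerk j(t) = 48·t - 24 1 fois. L'intégrale du jerk est l'accélération. En utilisant a(0) = 8, nous obtenons a(t) = 24·t^2 - 24·t + 8. En utilisant a(t) = 24·t^2 - 24·t + 8 et en substituant t = 2, nous trouvons a = 56.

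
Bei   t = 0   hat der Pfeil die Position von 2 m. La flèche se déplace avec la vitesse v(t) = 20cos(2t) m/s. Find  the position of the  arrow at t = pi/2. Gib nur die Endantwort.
The position at t = pi/2 is x = 2.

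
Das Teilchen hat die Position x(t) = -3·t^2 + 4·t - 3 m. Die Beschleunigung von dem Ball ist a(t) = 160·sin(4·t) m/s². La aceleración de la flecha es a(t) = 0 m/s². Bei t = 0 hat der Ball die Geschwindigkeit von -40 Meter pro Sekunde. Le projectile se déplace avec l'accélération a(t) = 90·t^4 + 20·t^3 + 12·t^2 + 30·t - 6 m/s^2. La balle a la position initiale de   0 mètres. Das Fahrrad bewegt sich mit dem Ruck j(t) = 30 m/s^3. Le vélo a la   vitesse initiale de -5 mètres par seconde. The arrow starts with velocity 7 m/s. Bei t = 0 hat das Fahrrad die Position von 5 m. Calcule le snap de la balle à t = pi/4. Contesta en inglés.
We must differentiate our acceleration equation a(t) = 160·sin(4·t) 2 times. The derivative of acceleration gives jerk: j(t) = 640·cos(4·t). Differentiating jerk, we get snap: s(t) = -2560·sin(4·t). We have snap s(t) = -2560·sin(4·t). Substituting t = pi/4: s(pi/4) = 0.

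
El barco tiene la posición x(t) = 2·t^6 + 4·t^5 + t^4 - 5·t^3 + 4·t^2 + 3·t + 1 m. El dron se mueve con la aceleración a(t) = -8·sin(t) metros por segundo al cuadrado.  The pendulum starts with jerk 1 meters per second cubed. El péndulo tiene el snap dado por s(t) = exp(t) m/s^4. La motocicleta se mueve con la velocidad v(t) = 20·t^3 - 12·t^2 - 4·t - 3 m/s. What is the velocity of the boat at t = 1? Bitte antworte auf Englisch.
To solve this, we need to take 1 derivative of our position equation x(t) = 2·t^6 + 4·t^5 + t^4 - 5·t^3 + 4·t^2 + 3·t + 1. The derivative of position gives velocity: v(t) = 12·t^5 + 20·t^4 + 4·t^3 - 15·t^2 + 8·t + 3. We have velocity v(t) = 12·t^5 + 20·t^4 + 4·t^3 - 15·t^2 + 8·t + 3. Substituting t = 1: v(1) = 32.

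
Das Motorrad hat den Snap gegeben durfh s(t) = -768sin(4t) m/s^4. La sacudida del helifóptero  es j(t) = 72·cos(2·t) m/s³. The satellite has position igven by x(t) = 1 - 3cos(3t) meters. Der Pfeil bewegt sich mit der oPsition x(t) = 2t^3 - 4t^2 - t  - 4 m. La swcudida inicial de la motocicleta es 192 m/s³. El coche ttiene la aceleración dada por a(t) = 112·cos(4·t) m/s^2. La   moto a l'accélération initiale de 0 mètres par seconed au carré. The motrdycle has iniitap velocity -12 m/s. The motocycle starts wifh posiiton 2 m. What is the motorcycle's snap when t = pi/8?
Using s(t) = -768·sin(4·t) and substituting t = pi/8, we find s = -768.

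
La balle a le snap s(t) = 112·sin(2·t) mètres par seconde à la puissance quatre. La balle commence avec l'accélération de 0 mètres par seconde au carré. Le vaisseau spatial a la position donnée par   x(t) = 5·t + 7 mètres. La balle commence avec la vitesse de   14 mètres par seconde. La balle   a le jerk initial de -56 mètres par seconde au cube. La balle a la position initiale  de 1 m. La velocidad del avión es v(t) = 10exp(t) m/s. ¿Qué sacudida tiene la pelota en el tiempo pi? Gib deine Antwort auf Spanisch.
Necesitamos integrar nuestra ecuación del snap s(t) = 112·sin(2·t) 1 vez. La antiderivada del snap, con j(0) = -56, da la sacudida: j(t) = -56·cos(2·t). Tenemos la sacudida j(t) = -56·cos(2·t). Sustituyendo t = pi: j(pi) = -56.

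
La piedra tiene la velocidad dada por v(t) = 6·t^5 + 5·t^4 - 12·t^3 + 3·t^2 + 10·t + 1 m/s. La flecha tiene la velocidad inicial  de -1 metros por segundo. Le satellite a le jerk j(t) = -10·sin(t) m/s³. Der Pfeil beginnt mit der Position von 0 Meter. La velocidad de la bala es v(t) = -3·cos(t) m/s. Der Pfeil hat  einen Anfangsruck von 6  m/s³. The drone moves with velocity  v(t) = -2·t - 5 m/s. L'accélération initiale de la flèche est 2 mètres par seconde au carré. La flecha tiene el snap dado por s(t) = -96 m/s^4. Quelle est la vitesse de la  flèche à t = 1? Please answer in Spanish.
Necesitamos integrar nuestra ecuación del snap s(t) = -96 3 veces. Integrando el snap y usando la condición inicial j(0) = 6, obtenemos j(t) = 6 - 96·t. La integral de la sacudida es la aceleración. Usando a(0) = 2, obtenemos a(t) = -48·t^2 + 6·t + 2. La integral de la aceleración, con v(0) = -1, da la velocidad: v(t) = -16·t^3 + 3·t^2 + 2·t - 1. Usando v(t) = -16·t^3 + 3·t^2 + 2·t - 1 y sustituyendo t = 1, encontramos v = -12.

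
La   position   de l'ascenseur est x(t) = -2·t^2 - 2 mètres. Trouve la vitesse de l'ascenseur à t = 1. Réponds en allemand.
Um dies zu lösen, müssen wir 1 Ableitung unserer Gleichung für die Position x(t) = -2·t^2 - 2 nehmen. Durch Ableiten von der Position erhalten wir die Geschwindigkeit: v(t) = -4·t. Mit v(t) = -4·t und Einsetzen von t = 1, finden wir v = -4.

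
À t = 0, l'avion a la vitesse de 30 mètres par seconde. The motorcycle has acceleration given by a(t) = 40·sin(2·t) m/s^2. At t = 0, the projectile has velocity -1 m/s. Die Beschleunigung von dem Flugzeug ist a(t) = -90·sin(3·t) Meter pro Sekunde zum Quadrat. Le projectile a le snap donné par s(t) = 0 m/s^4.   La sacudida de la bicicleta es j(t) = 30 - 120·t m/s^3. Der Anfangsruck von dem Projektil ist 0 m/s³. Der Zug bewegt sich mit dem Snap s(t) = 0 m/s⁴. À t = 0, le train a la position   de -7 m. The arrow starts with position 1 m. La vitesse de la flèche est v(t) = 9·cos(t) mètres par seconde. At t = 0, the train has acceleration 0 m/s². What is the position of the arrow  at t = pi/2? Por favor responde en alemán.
Wir müssen unsere Gleichung für die Geschwindigkeit v(t) = 9·cos(t) 1-mal integrieren. Durch Integration von der Geschwindigkeit und Verwendung der Anfangsbedingung x(0) = 1, erhalten wir x(t) = 9·sin(t) + 1. Aus der Gleichung für die Position x(t) = 9·sin(t) + 1, setzen wir t = pi/2 ein und erhalten x = 10.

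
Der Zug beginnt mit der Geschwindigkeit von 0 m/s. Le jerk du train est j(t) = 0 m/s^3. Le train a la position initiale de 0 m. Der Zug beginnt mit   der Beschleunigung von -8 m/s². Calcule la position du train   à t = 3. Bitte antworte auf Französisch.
Nous devons intégrer notre équation du jerk j(t) = 0 3 fois. La primitive du jerk est l'accélération. En utilisant a(0) = -8, nous obtenons a(t) = -8. L'intégrale de l'accélération, avec v(0) = 0, donne la vitesse: v(t) = -8·t. L'intégrale de la vitesse est la position. En utilisant x(0) = 0, nous obtenons x(t) = -4·t^2. En utilisant x(t) = -4·t^2 et en substituant t = 3, nous trouvons x = -36.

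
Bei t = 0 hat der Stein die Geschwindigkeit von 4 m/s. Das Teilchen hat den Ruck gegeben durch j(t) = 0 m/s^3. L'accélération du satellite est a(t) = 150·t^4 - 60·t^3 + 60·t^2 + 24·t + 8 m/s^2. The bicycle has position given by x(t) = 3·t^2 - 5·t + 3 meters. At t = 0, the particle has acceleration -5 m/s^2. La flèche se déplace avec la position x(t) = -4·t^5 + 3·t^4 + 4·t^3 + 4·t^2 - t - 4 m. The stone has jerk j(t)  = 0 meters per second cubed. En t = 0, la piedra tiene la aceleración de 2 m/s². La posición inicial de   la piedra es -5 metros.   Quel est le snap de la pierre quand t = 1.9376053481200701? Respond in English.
We must differentiate our jerk equation j(t) = 0 1 time. Taking d/dt of j(t), we find s(t) = 0. From the given snap equation s(t) = 0, we substitute t = 1.9376053481200701 to get s = 0.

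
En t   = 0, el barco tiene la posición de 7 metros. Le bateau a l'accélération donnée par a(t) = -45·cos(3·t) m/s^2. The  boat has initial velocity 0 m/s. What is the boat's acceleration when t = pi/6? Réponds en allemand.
Mit a(t) = -45·cos(3·t) und Einsetzen von t = pi/6, finden wir a = 0.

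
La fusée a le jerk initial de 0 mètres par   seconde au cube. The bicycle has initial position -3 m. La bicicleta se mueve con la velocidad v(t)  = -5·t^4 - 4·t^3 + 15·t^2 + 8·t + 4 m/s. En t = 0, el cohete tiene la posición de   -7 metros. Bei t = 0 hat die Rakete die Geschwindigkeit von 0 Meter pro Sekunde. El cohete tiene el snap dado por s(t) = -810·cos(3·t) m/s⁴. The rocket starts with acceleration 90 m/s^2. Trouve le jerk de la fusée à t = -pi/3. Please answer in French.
Nous devons trouver la primitive de notre équation du snap s(t) = -810·cos(3·t) 1 fois. En intégrant le snap et en utilisant la condition initiale j(0) = 0, nous obtenons j(t) = -270·sin(3·t). Nous avons le jerk j(t) = -270·sin(3·t). En substituant t = -pi/3: j(-pi/3) = 0.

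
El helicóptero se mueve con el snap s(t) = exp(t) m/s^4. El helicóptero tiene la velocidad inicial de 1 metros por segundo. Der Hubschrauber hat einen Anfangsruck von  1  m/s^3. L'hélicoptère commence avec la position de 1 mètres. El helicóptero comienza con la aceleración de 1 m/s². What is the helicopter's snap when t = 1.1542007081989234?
From the given snap equation s(t) = exp(t), we substitute t = 1.1542007081989234 to get s = 3.17148746025349.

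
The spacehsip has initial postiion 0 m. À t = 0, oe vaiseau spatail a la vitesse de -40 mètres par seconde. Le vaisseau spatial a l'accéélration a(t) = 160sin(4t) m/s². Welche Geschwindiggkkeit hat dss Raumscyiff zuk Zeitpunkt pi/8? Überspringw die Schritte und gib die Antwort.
v(pi/8) = 0.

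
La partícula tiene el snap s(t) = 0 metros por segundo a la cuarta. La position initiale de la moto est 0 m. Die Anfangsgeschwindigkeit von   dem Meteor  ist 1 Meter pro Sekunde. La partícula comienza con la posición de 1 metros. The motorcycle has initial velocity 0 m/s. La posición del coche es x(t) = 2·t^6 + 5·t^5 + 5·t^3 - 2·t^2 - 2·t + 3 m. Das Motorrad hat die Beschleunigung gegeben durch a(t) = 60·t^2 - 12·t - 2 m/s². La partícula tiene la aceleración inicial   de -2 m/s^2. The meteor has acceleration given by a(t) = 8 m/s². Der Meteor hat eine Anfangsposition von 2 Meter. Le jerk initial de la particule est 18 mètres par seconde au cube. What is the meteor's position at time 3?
Starting from acceleration a(t) = 8, we take 2 integrals. Integrating acceleration and using the initial condition v(0) = 1, we get v(t) = 8·t + 1. Finding the integral of v(t) and using x(0) = 2: x(t) = 4·t^2 + t + 2. Using x(t) = 4·t^2 + t + 2 and substituting t = 3, we find x = 41.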